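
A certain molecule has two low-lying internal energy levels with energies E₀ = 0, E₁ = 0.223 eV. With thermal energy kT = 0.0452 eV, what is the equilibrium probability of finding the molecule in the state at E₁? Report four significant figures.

0.007149

Eᵢ/kT = 0, 4.93363.
Z = Σ e^(−Eᵢ/kT) = e^(−0) + e^(−4.93363) = 1.00000 + 0.00720032 = 1.00720.
P₁ = e^(−E₁/kT) / Z = 0.00720032/1.00720 = 0.007149.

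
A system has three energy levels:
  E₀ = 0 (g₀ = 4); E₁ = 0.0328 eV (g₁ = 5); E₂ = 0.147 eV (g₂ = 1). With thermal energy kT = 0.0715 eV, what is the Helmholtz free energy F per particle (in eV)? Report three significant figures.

Eᵢ/kT = 0, 0.45874, 2.0559.
Z = Σ gᵢe^(−Eᵢ/kT) = 4·e^(−0) + 5·e^(−0.45874) + 1·e^(−2.0559) = 4.0000 + 3.1604 + 0.12798 = 7.2884.
F = −kT ln Z = −0.0715 × ln(7.2884) = −0.0715 × 1.9863 = -0.142 eV.

-0.142 eV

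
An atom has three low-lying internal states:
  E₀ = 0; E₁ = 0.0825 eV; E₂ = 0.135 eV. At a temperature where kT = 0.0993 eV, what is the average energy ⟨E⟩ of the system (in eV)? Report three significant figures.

0.0417 eV

Eᵢ/kT = 0, 0.83082, 1.3595.
Z = Σ e^(−Eᵢ/kT) = e^(−0) + e^(−0.83082) + e^(−1.3595) = 1.0000 + 0.43569 + 0.25679 = 1.6925.
⟨E⟩ = Σ Eᵢ e^(−Eᵢ/kT) / Z = (0·1.0000 + 0.0825·0.43569 + 0.135·0.25679) / 1.6925 = 0.0417 eV.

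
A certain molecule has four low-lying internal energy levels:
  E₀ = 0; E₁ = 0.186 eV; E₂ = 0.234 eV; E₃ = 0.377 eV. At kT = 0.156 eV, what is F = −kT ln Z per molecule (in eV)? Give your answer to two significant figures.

Eᵢ/kT = 0, 1.192, 1.500, 2.417.
Z = Σ e^(−Eᵢ/kT) = e^(−0) + e^(−1.192) + e^(−1.500) + e^(−2.417) = 1.000 + 0.3036 + 0.2231 + 0.08919 = 1.616.
F = −kT ln Z = −0.156 × ln(1.616) = −0.156 × 0.4800 = -0.075 eV.

-0.075 eV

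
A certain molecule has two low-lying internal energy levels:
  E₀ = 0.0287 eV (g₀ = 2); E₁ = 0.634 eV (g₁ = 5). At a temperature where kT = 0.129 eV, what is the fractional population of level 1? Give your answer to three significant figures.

0.0224

Eᵢ/kT = 0.22248, 4.9147.
Z = Σ gᵢe^(−Eᵢ/kT) = 2·e^(−0.22248) + 5·e^(−4.9147) = 1.6011 + 0.036690 = 1.6378.
P₁ = g₁ e^(−E₁/kT) / Z = 0.036690/1.6378 = 0.0224.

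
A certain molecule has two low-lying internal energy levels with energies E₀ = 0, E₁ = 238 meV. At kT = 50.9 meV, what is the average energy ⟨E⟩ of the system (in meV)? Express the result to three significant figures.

Eᵢ/kT = 0, 4.6758.
Z = Σ e^(−Eᵢ/kT) = e^(−0) + e^(−4.6758) = 1.0000 + 0.0093181 = 1.0093.
⟨E⟩ = Σ Eᵢ e^(−Eᵢ/kT) / Z = (0·1.0000 + 238·0.0093181) / 1.0093 = 2.20 meV.

2.20 meV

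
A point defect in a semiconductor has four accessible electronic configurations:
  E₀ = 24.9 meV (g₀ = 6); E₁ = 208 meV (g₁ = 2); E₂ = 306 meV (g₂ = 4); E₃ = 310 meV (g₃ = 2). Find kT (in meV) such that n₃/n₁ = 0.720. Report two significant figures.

310 meV

n₃/n₁ = (g₃/g₁) exp[−(E₃−E₁)/kT] = 0.720.
⇒ (E₃−E₁)/kT = ln((2/2)/0.720) = ln(1.389) = 0.3286.
kT = 102 meV / 0.3286 = 310 meV.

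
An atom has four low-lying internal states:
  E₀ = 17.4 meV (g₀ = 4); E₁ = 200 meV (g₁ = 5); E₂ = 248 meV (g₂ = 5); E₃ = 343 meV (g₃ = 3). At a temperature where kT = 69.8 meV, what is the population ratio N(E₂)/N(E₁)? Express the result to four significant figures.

n₂/n₁ = (g₂/g₁) exp[−(E₂−E₁)/kT] = (5/5) × exp(−(48 meV)/(69.8 meV)) = (5/5) × exp(-0.687679) = 0.5027.

0.5027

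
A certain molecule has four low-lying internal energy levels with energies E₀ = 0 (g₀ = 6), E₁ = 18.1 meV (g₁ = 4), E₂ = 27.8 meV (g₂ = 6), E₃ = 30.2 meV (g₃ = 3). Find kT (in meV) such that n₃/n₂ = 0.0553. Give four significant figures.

1.090 meV

n₃/n₂ = (g₃/g₂) exp[−(E₃−E₂)/kT] = 0.0553.
⇒ (E₃−E₂)/kT = ln((3/6)/0.0553) = ln(9.04159) = 2.20184.
kT = 2.4 meV / 2.20184 = 1.090 meV.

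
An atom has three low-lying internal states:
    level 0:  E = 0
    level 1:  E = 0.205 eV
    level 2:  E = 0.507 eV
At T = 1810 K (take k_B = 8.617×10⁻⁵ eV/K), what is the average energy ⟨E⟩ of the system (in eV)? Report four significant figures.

0.05715 eV

k_BT = 8.617×10⁻⁵ × 1810 K = 0.155968 eV.
Eᵢ/kT = 0, 1.31437, 3.25067.
Z = Σ e^(−Eᵢ/kT) = e^(−0) + e^(−1.31437) + e^(−3.25067) = 1.00000 + 0.268644 + 0.0387482 = 1.30739.
⟨E⟩ = Σ Eᵢ e^(−Eᵢ/kT) / Z = (0·1.00000 + 0.205·0.268644 + 0.507·0.0387482) / 1.30739 = 0.05715 eV.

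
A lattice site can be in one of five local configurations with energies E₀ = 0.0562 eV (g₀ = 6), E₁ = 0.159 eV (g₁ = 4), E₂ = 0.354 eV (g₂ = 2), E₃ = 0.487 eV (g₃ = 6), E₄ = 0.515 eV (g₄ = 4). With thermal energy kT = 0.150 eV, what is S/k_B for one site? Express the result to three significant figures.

2.57

Eᵢ/kT = 0.37467, 1.0600, 2.3600, 3.2467, 3.4333.
Z = Σ gᵢe^(−Eᵢ/kT) = 6·e^(−0.37467) + 4·e^(−1.0600) + 2·e^(−2.3600) + 6·e^(−3.2467) + 4·e^(−3.4333) = 4.1251 + 1.3858 + 0.18884 + 0.23341 + 0.12912 = 6.0623.
⟨E⟩ = Σ EᵢPᵢ = 0.11533 eV.
S/k_B = ln Z + ⟨E⟩/kT = ln(6.0623) + 0.11533/0.150 = 1.8021 + 0.76887 = 2.57.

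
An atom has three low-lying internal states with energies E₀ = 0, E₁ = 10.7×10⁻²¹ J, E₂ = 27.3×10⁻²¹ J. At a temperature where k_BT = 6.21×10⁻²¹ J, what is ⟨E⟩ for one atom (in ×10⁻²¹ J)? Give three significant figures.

1.89 ×10⁻²¹ J

Eᵢ/kT = 0, 1.7230, 4.3961.
Z = Σ e^(−Eᵢ/kT) = e^(−0) + e^(−1.7230) + e^(−4.3961) = 1.0000 + 0.17853 + 0.012325 = 1.1909.
⟨E⟩ = Σ Eᵢ e^(−Eᵢ/kT) / Z = (0·1.0000 + 10.7·0.17853 + 27.3·0.012325) / 1.1909 = 1.89 ×10⁻²¹ J.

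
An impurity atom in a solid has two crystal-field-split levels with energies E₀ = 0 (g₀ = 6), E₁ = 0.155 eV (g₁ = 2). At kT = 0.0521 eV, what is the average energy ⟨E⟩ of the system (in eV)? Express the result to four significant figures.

Eᵢ/kT = 0, 2.97505.
Z = Σ gᵢe^(−Eᵢ/kT) = 6·e^(−0) + 2·e^(−2.97505) = 6.00000 + 0.102090 = 6.10209.
⟨E⟩ = Σ Eᵢ gᵢe^(−Eᵢ/kT) / Z = (0·6.00000 + 0.155·0.102090) / 6.10209 = 0.002593 eV.

0.002593 eV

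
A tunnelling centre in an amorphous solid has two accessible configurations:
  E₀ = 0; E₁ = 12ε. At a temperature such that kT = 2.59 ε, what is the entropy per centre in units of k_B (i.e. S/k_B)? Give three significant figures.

Eᵢ/kT = 0, 4.6332.
Z = Σ e^(−Eᵢ/kT) = e^(−0) + e^(−4.6332) = 1.0000 + 0.0097236 = 1.0097.
⟨E⟩ = Σ EᵢPᵢ = 0.11556 ε.
S/k_B = ln Z + ⟨E⟩/kT = ln(1.0097) + 0.11556/2.59 = 0.0096533 + 0.044618 = 0.0543.

0.0543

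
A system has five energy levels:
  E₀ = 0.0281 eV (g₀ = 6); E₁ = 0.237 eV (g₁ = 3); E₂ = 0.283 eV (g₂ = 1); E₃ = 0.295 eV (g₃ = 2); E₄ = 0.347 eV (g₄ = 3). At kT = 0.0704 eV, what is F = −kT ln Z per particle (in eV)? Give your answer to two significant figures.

-0.10 eV

Eᵢ/kT = 0.3991, 3.366, 4.020, 4.190, 4.929.
Z = Σ gᵢe^(−Eᵢ/kT) = 6·e^(−0.3991) + 3·e^(−3.366) + 1·e^(−4.020) + 2·e^(−4.190) + 3·e^(−4.929) = 4.026 + 0.1036 + 0.01795 + 0.03029 + 0.02170 = 4.200.
F = −kT ln Z = −0.0704 × ln(4.200) = −0.0704 × 1.435 = -0.10 eV.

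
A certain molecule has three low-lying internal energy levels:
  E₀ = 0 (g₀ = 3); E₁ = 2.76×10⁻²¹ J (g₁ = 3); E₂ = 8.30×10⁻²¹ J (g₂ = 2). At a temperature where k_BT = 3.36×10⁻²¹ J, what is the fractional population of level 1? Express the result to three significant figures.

0.294

Eᵢ/kT = 0, 0.82143, 2.4702.
Z = Σ gᵢe^(−Eᵢ/kT) = 3·e^(−0) + 3·e^(−0.82143) + 2·e^(−2.4702) = 3.0000 + 1.3194 + 0.16914 = 4.4885.
P₁ = g₁ e^(−E₁/kT) / Z = 1.3194/4.4885 = 0.294.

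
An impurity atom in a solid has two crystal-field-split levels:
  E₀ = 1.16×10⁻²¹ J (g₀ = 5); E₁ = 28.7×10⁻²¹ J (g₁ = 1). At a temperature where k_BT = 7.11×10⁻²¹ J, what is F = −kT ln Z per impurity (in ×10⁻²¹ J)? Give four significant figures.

-10.31 ×10⁻²¹ J

Eᵢ/kT = 0.163150, 4.03657.
Z = Σ gᵢe^(−Eᵢ/kT) = 5·e^(−0.163150) + 1·e^(−4.03657) = 4.24732 + 0.0176579 = 4.26498.
F = −kT ln Z = −7.11 × ln(4.26498) = −7.11 × 1.45044 = -10.31 ×10⁻²¹ J.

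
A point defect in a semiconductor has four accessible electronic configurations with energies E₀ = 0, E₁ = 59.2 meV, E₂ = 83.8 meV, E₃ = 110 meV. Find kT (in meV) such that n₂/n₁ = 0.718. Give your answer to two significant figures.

74 meV

n₂/n₁ = exp[−(E₂−E₁)/kT] = 0.718.
⇒ (E₂−E₁)/kT = ln(1/0.718) = ln(1.393) = 0.3315.
kT = 24.6 meV / 0.3315 = 74 meV.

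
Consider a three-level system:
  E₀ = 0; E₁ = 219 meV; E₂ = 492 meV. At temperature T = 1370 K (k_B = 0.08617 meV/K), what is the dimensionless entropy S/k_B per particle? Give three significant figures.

k_BT = 0.08617 × 1370 K = 118.05 meV.
Eᵢ/kT = 0, 1.8551, 4.1677.
Z = Σ e^(−Eᵢ/kT) = e^(−0) + e^(−1.8551) + e^(−4.1677) = 1.0000 + 0.15644 + 0.015488 = 1.1719.
⟨E⟩ = Σ EᵢPᵢ = 35.737 meV.
S/k_B = ln Z + ⟨E⟩/kT = ln(1.1719) + 35.737/118.05 = 0.15863 + 0.30273 = 0.461.

0.461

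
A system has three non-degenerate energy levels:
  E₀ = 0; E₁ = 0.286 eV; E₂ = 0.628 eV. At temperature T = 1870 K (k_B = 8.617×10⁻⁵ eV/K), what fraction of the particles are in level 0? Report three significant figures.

k_BT = 8.617×10⁻⁵ × 1870 K = 0.16114 eV.
Eᵢ/kT = 0, 1.7749, 3.8972.
Z = Σ e^(−Eᵢ/kT) = e^(−0) + e^(−1.7749) + e^(−3.8972) = 1.0000 + 0.16950 + 0.020299 = 1.1898.
P₀ = e^(−E₀/kT) / Z = 1.0000/1.1898 = 0.840.

0.840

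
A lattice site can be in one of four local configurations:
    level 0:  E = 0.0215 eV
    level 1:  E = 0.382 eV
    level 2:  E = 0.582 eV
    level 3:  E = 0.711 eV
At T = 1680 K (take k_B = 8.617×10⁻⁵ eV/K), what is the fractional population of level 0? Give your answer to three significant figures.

0.899

k_BT = 8.617×10⁻⁵ × 1680 K = 0.14477 eV.
Eᵢ/kT = 0.14851, 2.6387, 4.0202, 4.9112.
Z = Σ e^(−Eᵢ/kT) = e^(−0.14851) + e^(−2.6387) + e^(−4.0202) + e^(−4.9112) = 0.86199 + 0.071454 + 0.017949 + 0.0073636 = 0.95876.
P₀ = e^(−E₀/kT) / Z = 0.86199/0.95876 = 0.899.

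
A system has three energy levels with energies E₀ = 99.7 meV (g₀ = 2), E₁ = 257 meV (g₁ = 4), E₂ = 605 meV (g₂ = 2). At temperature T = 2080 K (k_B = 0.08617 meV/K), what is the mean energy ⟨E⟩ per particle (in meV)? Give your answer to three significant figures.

k_BT = 0.08617 × 2080 K = 179.23 meV.
Eᵢ/kT = 0.55627, 1.4339, 3.3756.
Z = Σ gᵢe^(−Eᵢ/kT) = 2·e^(−0.55627) + 4·e^(−1.4339) + 2·e^(−3.3756) = 1.1467 + 0.95351 + 0.068395 = 2.1686.
⟨E⟩ = Σ Eᵢ gᵢe^(−Eᵢ/kT) / Z = (99.7·1.1467 + 257·0.95351 + 605·0.068395) / 2.1686 = 185 meV.

185 meV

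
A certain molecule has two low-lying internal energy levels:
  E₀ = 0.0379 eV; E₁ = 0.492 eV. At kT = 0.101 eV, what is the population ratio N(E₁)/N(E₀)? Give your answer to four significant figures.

n₁/n₀ = exp[−(E₁−E₀)/kT] = exp(−(0.4541 eV)/(0.101 eV)) = exp(-4.49604) = 0.01115.

0.01115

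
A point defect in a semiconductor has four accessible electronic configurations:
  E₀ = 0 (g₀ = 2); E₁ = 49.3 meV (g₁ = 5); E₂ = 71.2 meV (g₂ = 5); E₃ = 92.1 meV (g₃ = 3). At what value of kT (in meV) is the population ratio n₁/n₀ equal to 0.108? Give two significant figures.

16 meV

n₁/n₀ = (g₁/g₀) exp[−(E₁−E₀)/kT] = 0.108.
⇒ (E₁−E₀)/kT = ln((5/2)/0.108) = ln(23.15) = 3.142.
kT = 49.3 meV / 3.142 = 16 meV.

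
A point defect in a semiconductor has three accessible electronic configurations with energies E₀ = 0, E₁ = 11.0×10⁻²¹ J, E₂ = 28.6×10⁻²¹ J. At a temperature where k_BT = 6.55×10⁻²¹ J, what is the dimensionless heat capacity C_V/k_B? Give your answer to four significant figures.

Eᵢ/kT = 0, 1.67939, 4.36641.
Z = Σ e^(−Eᵢ/kT) = e^(−0) + e^(−1.67939) + e^(−4.36641) = 1.00000 + 0.186488 + 0.0126967 = 1.19918.
⟨E⟩ = 2.01345, ⟨E²⟩ = 27.4775.
C_V/k_B = (⟨E²⟩ − ⟨E⟩²)/(kT)² = (27.4775 − 4.05398)/42.9025 = 0.5460.

0.5460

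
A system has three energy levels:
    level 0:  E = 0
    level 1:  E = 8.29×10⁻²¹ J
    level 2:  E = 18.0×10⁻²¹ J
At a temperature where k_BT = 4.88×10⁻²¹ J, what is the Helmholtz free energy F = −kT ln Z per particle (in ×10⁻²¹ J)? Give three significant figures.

-0.922 ×10⁻²¹ J

Eᵢ/kT = 0, 1.6988, 3.6885.
Z = Σ e^(−Eᵢ/kT) = e^(−0) + e^(−1.6988) + e^(−3.6885) = 1.0000 + 0.18290 + 0.025009 = 1.2079.
F = −kT ln Z = −4.88 × ln(1.2079) = −4.88 × 0.18888 = -0.922 ×10⁻²¹ J.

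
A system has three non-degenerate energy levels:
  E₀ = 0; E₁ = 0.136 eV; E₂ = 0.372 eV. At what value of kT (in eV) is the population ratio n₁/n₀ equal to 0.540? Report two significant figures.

n₁/n₀ = exp[−(E₁−E₀)/kT] = 0.540.
⇒ (E₁−E₀)/kT = ln(1/0.540) = ln(1.852) = 0.6163.
kT = 0.136 eV / 0.6163 = 0.22 eV.

0.22 eV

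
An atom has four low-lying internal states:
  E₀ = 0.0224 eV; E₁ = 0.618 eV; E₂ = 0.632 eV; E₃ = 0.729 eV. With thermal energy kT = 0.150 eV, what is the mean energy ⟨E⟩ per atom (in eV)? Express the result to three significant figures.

Eᵢ/kT = 0.14933, 4.1200, 4.2133, 4.8600.
Z = Σ e^(−Eᵢ/kT) = e^(−0.14933) + e^(−4.1200) + e^(−4.2133) + e^(−4.8600) = 0.86128 + 0.016245 + 0.014797 + 0.0077505 = 0.90007.
⟨E⟩ = Σ Eᵢ e^(−Eᵢ/kT) / Z = (0.0224·0.86128 + 0.618·0.016245 + 0.632·0.014797 + 0.729·0.0077505) / 0.90007 = 0.0493 eV.

0.0493 eV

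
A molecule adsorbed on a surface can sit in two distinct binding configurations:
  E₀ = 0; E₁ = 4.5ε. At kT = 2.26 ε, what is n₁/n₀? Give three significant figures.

n₁/n₀ = exp[−(E₁−E₀)/kT] = exp(−(4.5ε)/(2.26ε)) = exp(-1.9912) = 0.137.

0.137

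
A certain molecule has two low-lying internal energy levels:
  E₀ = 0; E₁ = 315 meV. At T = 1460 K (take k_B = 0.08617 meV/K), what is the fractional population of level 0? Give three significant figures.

k_BT = 0.08617 × 1460 K = 125.81 meV.
Eᵢ/kT = 0, 2.5038.
Z = Σ e^(−Eᵢ/kT) = e^(−0) + e^(−2.5038) = 1.0000 + 0.081774 = 1.0818.
P₀ = e^(−E₀/kT) / Z = 1.0000/1.0818 = 0.924.

0.924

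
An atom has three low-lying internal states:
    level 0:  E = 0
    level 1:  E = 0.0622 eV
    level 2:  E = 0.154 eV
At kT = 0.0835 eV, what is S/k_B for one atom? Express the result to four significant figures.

Eᵢ/kT = 0, 0.744910, 1.84431.
Z = Σ e^(−Eᵢ/kT) = e^(−0) + e^(−0.744910) + e^(−1.84431) = 1.00000 + 0.474777 + 0.158134 = 1.63291.
⟨E⟩ = Σ EᵢPᵢ = 0.0329986 eV.
S/k_B = ln Z + ⟨E⟩/kT = ln(1.63291) + 0.0329986/0.0835 = 0.490364 + 0.395193 = 0.8856.

0.8856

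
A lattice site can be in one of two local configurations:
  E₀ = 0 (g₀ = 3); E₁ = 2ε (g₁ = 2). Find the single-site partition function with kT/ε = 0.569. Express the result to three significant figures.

Z = 3.06

Eᵢ/kT = 0, 3.5149.
Z = Σ gᵢe^(−Eᵢ/kT) = 3·e^(−0) + 2·e^(−3.5149) = 3.0000 + 0.059502 = 3.0595.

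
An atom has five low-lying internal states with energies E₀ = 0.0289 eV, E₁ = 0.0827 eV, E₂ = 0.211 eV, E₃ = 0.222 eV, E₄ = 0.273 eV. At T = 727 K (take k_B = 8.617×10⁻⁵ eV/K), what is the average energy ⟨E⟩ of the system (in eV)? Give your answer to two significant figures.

k_BT = 8.617×10⁻⁵ × 727 K = 0.06265 eV.
Eᵢ/kT = 0.4613, 1.320, 3.368, 3.543, 4.358.
Z = Σ e^(−Eᵢ/kT) = e^(−0.4613) + e^(−1.320) + e^(−3.368) + e^(−3.543) + e^(−4.358) = 0.6305 + 0.2671 + 0.03446 + 0.02893 + 0.01280 = 0.9738.
⟨E⟩ = Σ Eᵢ e^(−Eᵢ/kT) / Z = (0.0289·0.6305 + 0.0827·0.2671 + 0.211·0.03446 + 0.222·0.02893 + 0.273·0.01280) / 0.9738 = 0.059 eV.

0.059 eV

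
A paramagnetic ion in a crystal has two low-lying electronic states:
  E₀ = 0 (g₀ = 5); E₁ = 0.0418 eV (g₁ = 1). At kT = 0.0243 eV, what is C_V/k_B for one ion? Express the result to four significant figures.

Eᵢ/kT = 0, 1.72016.
Z = Σ gᵢe^(−Eᵢ/kT) = 5·e^(−0) + 1·e^(−1.72016) = 5.00000 + 0.179037 = 5.17904.
⟨E⟩ = 0.00144501 eV, ⟨E²⟩ = 0.0000604013 eV².
C_V/k_B = (⟨E²⟩ − ⟨E⟩²)/(kT)² = (0.0000604013 − 0.00000208805)/0.000590490 = 0.09875.

0.09875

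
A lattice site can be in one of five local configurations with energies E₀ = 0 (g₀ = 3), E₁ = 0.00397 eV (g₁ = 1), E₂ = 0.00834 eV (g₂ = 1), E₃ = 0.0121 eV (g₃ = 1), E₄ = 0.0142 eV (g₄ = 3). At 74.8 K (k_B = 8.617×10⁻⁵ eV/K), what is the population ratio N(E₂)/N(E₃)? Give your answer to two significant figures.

k_BT = 8.617×10⁻⁵ × 74.8 K = 0.006446 eV.
n₂/n₃ = (g₂/g₃) exp[−(E₂−E₃)/kT] = (1/1) × exp(−(-0.00376 eV)/(0.006446 eV)) = (1/1) × exp(0.5833) = 1.8.

1.8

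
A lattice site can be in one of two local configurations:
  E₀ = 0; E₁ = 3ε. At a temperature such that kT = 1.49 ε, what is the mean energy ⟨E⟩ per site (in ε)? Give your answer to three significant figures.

Eᵢ/kT = 0, 2.0134.
Z = Σ e^(−Eᵢ/kT) = e^(−0) + e^(−2.0134) = 1.0000 + 0.13353 = 1.1335.
⟨E⟩ = Σ Eᵢ e^(−Eᵢ/kT) / Z = (0·1.0000 + 3·0.13353) / 1.1335 = 0.353 ε.

0.353 ε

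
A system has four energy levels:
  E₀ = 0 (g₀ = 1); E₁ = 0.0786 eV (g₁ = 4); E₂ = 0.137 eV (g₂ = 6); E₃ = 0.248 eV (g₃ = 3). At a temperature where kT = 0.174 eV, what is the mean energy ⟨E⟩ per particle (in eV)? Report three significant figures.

Eᵢ/kT = 0, 0.45172, 0.78736, 1.4253.
Z = Σ gᵢe^(−Eᵢ/kT) = 1·e^(−0) + 4·e^(−0.45172) + 6·e^(−0.78736) + 3·e^(−1.4253) = 1.0000 + 2.5461 + 2.7303 + 0.72131 = 6.9977.
⟨E⟩ = Σ Eᵢ gᵢe^(−Eᵢ/kT) / Z = (0·1.0000 + 0.0786·2.5461 + 0.137·2.7303 + 0.248·0.72131) / 6.9977 = 0.108 eV.

0.108 eV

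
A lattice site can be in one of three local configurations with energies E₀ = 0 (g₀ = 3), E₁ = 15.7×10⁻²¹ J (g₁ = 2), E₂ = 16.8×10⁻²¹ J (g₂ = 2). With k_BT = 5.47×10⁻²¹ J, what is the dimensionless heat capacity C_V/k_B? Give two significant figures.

Eᵢ/kT = 0, 2.870, 3.071.
Z = Σ gᵢe^(−Eᵢ/kT) = 3·e^(−0) + 2·e^(−2.870) + 2·e^(−3.071) = 3.000 + 0.1134 + 0.09275 = 3.206.
⟨E⟩ = 1.041, ⟨E²⟩ = 16.88.
C_V/k_B = (⟨E²⟩ − ⟨E⟩²)/(kT)² = (16.88 − 1.084)/29.92 = 0.53.

0.53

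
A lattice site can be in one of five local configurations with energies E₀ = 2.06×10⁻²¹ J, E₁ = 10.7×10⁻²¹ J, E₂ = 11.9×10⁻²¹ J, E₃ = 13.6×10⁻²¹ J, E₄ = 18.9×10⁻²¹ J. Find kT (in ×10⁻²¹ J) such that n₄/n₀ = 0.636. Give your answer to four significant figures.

n₄/n₀ = exp[−(E₄−E₀)/kT] = 0.636.
⇒ (E₄−E₀)/kT = ln(1/0.636) = ln(1.57233) = 0.452559.
kT = 16.84 ×10⁻²¹ J / 0.452559 = 37.21 ×10⁻²¹ J.

37.21 ×10⁻²¹ J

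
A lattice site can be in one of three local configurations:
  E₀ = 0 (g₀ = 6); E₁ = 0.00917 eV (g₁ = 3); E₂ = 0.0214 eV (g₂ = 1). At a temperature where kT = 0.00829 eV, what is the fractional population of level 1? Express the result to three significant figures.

Eᵢ/kT = 0, 1.1062, 2.5814.
Z = Σ gᵢe^(−Eᵢ/kT) = 6·e^(−0) + 3·e^(−1.1062) + 1·e^(−2.5814) = 6.0000 + 0.99244 + 0.075668 = 7.0681.
P₁ = g₁ e^(−E₁/kT) / Z = 0.99244/7.0681 = 0.140.

0.140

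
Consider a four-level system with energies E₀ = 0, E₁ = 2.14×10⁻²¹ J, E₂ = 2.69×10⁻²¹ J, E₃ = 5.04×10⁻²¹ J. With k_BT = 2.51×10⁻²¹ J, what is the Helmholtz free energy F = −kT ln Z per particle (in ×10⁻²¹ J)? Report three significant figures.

-1.62 ×10⁻²¹ J

Eᵢ/kT = 0, 0.85259, 1.0717, 2.0080.
Z = Σ e^(−Eᵢ/kT) = e^(−0) + e^(−0.85259) + e^(−1.0717) + e^(−2.0080) = 1.0000 + 0.42631 + 0.34243 + 0.13426 = 1.9030.
F = −kT ln Z = −2.51 × ln(1.9030) = −2.51 × 0.64343 = -1.62 ×10⁻²¹ J.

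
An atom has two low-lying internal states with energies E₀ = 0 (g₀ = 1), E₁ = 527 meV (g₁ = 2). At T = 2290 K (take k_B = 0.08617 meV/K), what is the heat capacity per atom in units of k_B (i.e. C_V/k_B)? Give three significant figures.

k_BT = 0.08617 × 2290 K = 197.33 meV.
Eᵢ/kT = 0, 2.6707.
Z = Σ gᵢe^(−Eᵢ/kT) = 1·e^(−0) + 2·e^(−2.6707) = 1.0000 + 0.13841 = 1.1384.
⟨E⟩ = 64.074 meV, ⟨E²⟩ = 33767 meV².
C_V/k_B = (⟨E²⟩ − ⟨E⟩²)/(kT)² = (33767 − 4105.5)/38939 = 0.762.

0.762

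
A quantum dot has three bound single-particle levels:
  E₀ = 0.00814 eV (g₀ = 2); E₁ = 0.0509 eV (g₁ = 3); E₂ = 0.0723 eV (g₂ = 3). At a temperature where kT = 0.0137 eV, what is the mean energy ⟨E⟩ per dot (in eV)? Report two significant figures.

Eᵢ/kT = 0.5942, 3.715, 5.277.
Z = Σ gᵢe^(−Eᵢ/kT) = 2·e^(−0.5942) + 3·e^(−3.715) + 3·e^(−5.277) = 1.104 + 0.07307 + 0.01532 = 1.192.
⟨E⟩ = Σ Eᵢ gᵢe^(−Eᵢ/kT) / Z = (0.00814·1.104 + 0.0509·0.07307 + 0.0723·0.01532) / 1.192 = 0.012 eV.

0.012 eV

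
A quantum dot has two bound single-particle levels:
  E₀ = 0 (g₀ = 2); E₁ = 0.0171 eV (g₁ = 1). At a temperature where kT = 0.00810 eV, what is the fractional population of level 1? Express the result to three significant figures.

Eᵢ/kT = 0, 2.1111.
Z = Σ gᵢe^(−Eᵢ/kT) = 2·e^(−0) + 1·e^(−2.1111) = 2.0000 + 0.12110 = 2.1211.
P₁ = g₁ e^(−E₁/kT) / Z = 0.12110/2.1211 = 0.0571.

0.0571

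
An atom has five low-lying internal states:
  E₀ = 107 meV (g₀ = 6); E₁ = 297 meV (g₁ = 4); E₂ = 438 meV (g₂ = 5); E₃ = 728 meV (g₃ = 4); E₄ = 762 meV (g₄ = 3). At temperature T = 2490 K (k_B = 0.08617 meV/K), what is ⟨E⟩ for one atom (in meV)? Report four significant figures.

k_BT = 0.08617 × 2490 K = 214.563 meV.
Eᵢ/kT = 0.498688, 1.38421, 2.04136, 3.39294, 3.55140.
Z = Σ gᵢe^(−Eᵢ/kT) = 6·e^(−0.498688) + 4·e^(−1.38421) + 5·e^(−2.04136) + 4·e^(−3.39294) + 3·e^(−3.55140) = 3.64396 + 1.00209 + 0.649260 + 0.134439 + 0.0860534 = 5.51580.
⟨E⟩ = Σ Eᵢ gᵢe^(−Eᵢ/kT) / Z = (107·3.64396 + 297·1.00209 + 438·0.649260 + 728·0.134439 + 762·0.0860534) / 5.51580 = 205.8 meV.

205.8 meV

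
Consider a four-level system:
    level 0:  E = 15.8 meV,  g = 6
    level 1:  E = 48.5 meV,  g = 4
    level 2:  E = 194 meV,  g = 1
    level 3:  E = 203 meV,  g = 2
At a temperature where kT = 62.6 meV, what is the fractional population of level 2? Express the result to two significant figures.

0.0068

Eᵢ/kT = 0.2524, 0.7748, 3.099, 3.243.
Z = Σ gᵢe^(−Eᵢ/kT) = 6·e^(−0.2524) + 4·e^(−0.7748) + 1·e^(−3.099) + 2·e^(−3.243) = 4.662 + 1.843 + 0.04509 + 0.07809 = 6.628.
P₂ = g₂ e^(−E₂/kT) / Z = 0.04509/6.628 = 0.0068.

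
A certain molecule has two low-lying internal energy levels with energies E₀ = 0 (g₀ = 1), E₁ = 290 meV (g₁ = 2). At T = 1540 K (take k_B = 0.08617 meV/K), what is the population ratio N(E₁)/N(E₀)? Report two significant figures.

0.22

k_BT = 0.08617 × 1540 K = 132.7 meV.
n₁/n₀ = (g₁/g₀) exp[−(E₁−E₀)/kT] = (2/1) × exp(−(290 meV)/(132.7 meV)) = (2/1) × exp(-2.185) = 0.22.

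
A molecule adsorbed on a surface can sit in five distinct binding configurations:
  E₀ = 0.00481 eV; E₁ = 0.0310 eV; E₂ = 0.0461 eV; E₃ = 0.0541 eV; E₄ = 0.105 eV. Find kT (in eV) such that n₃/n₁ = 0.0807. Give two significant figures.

n₃/n₁ = exp[−(E₃−E₁)/kT] = 0.0807.
⇒ (E₃−E₁)/kT = ln(1/0.0807) = ln(12.39) = 2.517.
kT = 0.0231 eV / 2.517 = 0.0092 eV.

0.0092 eV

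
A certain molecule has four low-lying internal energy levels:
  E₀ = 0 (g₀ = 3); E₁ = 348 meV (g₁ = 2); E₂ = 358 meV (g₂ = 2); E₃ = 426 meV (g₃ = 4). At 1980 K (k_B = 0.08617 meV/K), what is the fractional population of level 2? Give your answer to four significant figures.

k_BT = 0.08617 × 1980 K = 170.617 meV.
Eᵢ/kT = 0, 2.03966, 2.09827, 2.49682.
Z = Σ gᵢe^(−Eᵢ/kT) = 3·e^(−0) + 2·e^(−2.03966) + 2·e^(−2.09827) + 4·e^(−2.49682) = 3.00000 + 0.260146 + 0.245337 + 0.329386 = 3.83487.
P₂ = g₂ e^(−E₂/kT) / Z = 0.245337/3.83487 = 0.06398.

0.06398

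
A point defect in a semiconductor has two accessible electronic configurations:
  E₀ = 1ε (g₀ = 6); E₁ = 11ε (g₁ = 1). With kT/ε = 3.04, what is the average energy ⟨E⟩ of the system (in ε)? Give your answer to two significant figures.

1.1 ε

Eᵢ/kT = 0.3289, 3.618.
Z = Σ gᵢe^(−Eᵢ/kT) = 6·e^(−0.3289) + 1·e^(−3.618) = 4.318 + 0.02684 = 4.345.
⟨E⟩ = Σ Eᵢ gᵢe^(−Eᵢ/kT) / Z = (1·4.318 + 11·0.02684) / 4.345 = 1.1 ε.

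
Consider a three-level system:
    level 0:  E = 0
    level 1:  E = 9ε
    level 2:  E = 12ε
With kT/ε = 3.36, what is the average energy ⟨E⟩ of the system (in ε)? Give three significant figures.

Eᵢ/kT = 0, 2.6786, 3.5714.
Z = Σ e^(−Eᵢ/kT) = e^(−0) + e^(−2.6786) + e^(−3.5714) = 1.0000 + 0.068659 + 0.028116 = 1.0968.
⟨E⟩ = Σ Eᵢ e^(−Eᵢ/kT) / Z = (0·1.0000 + 9·0.068659 + 12·0.028116) / 1.0968 = 0.871 ε.

0.871 ε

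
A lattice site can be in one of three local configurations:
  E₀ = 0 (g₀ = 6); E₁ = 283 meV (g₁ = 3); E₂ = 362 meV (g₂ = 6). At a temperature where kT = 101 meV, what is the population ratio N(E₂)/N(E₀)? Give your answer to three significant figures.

n₂/n₀ = (g₂/g₀) exp[−(E₂−E₀)/kT] = (6/6) × exp(−(362 meV)/(101 meV)) = (6/6) × exp(-3.5842) = 0.0278.

0.0278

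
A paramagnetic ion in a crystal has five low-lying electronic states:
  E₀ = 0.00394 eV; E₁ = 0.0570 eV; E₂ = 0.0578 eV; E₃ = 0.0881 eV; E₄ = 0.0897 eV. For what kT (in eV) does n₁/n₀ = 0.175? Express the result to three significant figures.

n₁/n₀ = exp[−(E₁−E₀)/kT] = 0.175.
⇒ (E₁−E₀)/kT = ln(1/0.175) = ln(5.7143) = 1.7430.
kT = 0.05306 eV / 1.7430 = 0.0304 eV.

0.0304 eV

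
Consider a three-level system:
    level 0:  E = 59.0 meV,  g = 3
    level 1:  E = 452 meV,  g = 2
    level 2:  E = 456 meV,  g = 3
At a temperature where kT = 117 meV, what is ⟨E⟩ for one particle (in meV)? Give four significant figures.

80.24 meV

Eᵢ/kT = 0.504274, 3.86325, 3.89744.
Z = Σ gᵢe^(−Eᵢ/kT) = 3·e^(−0.504274) + 2·e^(−3.86325) + 3·e^(−3.89744) = 1.81183 + 0.0419993 + 0.0608814 = 1.91471.
⟨E⟩ = Σ Eᵢ gᵢe^(−Eᵢ/kT) / Z = (59.0·1.81183 + 452·0.0419993 + 456·0.0608814) / 1.91471 = 80.24 meV.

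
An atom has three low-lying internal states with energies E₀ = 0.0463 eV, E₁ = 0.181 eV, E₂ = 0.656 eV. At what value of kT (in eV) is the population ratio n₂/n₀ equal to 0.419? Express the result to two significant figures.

0.70 eV

n₂/n₀ = exp[−(E₂−E₀)/kT] = 0.419.
⇒ (E₂−E₀)/kT = ln(1/0.419) = ln(2.387) = 0.8700.
kT = 0.6097 eV / 0.8700 = 0.70 eV.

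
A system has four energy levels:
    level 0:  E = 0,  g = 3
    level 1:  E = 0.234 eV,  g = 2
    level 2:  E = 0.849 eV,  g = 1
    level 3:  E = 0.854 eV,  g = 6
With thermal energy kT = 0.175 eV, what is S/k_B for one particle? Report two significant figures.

1.5

Eᵢ/kT = 0, 1.337, 4.851, 4.880.
Z = Σ gᵢe^(−Eᵢ/kT) = 3·e^(−0) + 2·e^(−1.337) + 1·e^(−4.851) + 6·e^(−4.880) = 3.000 + 0.5253 + 0.007821 + 0.04558 = 3.579.
⟨E⟩ = Σ EᵢPᵢ = 0.04708 eV.
S/k_B = ln Z + ⟨E⟩/kT = ln(3.579) + 0.04708/0.175 = 1.275 + 0.2690 = 1.5.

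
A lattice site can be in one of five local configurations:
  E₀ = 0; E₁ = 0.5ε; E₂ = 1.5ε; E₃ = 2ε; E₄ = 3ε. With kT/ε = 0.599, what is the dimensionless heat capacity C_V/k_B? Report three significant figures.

Eᵢ/kT = 0, 0.83472, 2.5042, 3.3389, 5.0083.
Z = Σ e^(−Eᵢ/kT) = e^(−0) + e^(−0.83472) + e^(−2.5042) + e^(−3.3389) + e^(−5.0083) = 1.0000 + 0.43400 + 0.081741 + 0.035476 + 0.0066823 = 1.5579.
⟨E⟩ = 0.27640 ε, ⟨E²⟩ = 0.31739 ε².
C_V/k_B = (⟨E²⟩ − ⟨E⟩²)/(kT)² = (0.31739 − 0.076397)/0.35880 = 0.672.

0.672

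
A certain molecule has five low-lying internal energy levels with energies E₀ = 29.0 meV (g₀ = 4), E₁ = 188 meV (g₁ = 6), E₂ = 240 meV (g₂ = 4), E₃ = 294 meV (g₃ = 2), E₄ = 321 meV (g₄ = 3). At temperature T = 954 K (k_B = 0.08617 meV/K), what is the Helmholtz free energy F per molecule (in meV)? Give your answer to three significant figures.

-109 meV

k_BT = 0.08617 × 954 K = 82.206 meV.
Eᵢ/kT = 0.35277, 2.2869, 2.9195, 3.5764, 3.9048.
Z = Σ gᵢe^(−Eᵢ/kT) = 4·e^(−0.35277) + 6·e^(−2.2869) + 4·e^(−2.9195) + 2·e^(−3.5764) + 3·e^(−3.9048) = 2.8110 + 0.60949 + 0.21584 + 0.055952 + 0.060435 = 3.7527.
F = −kT ln Z = −82.206 × ln(3.7527) = −82.206 × 1.3225 = -109 meV.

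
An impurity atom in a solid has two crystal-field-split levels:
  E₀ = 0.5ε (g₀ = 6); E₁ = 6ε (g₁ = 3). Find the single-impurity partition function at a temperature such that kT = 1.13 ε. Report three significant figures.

Z = 3.87

Eᵢ/kT = 0.44248, 5.3097.
Z = Σ gᵢe^(−Eᵢ/kT) = 6·e^(−0.44248) + 3·e^(−5.3097) = 3.8546 + 0.014830 = 3.8694.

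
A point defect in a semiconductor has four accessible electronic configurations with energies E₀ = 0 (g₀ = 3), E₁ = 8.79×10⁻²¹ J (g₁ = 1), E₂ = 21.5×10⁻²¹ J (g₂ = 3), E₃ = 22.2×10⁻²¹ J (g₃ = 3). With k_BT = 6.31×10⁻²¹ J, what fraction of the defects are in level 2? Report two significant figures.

Eᵢ/kT = 0, 1.393, 3.407, 3.518.
Z = Σ gᵢe^(−Eᵢ/kT) = 3·e^(−0) + 1·e^(−1.393) + 3·e^(−3.407) + 3·e^(−3.518) = 3.000 + 0.2483 + 0.09942 + 0.08898 = 3.437.
P₂ = g₂ e^(−E₂/kT) / Z = 0.09942/3.437 = 0.029.

0.029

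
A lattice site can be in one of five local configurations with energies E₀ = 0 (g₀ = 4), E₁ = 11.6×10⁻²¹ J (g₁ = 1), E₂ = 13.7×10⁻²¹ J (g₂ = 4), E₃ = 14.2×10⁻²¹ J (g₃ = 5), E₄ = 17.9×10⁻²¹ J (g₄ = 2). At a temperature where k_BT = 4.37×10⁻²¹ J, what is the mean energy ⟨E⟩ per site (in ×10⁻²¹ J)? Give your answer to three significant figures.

Eᵢ/kT = 0, 2.6545, 3.1350, 3.2494, 4.0961.
Z = Σ gᵢe^(−Eᵢ/kT) = 4·e^(−0) + 1·e^(−2.6545) + 4·e^(−3.1350) + 5·e^(−3.2494) + 2·e^(−4.0961) = 4.0000 + 0.070334 + 0.17400 + 0.19399 + 0.033275 = 4.4716.
⟨E⟩ = Σ Eᵢ gᵢe^(−Eᵢ/kT) / Z = (0·4.0000 + 11.6·0.070334 + 13.7·0.17400 + 14.2·0.19399 + 17.9·0.033275) / 4.4716 = 1.46 ×10⁻²¹ J.

1.46 ×10⁻²¹ J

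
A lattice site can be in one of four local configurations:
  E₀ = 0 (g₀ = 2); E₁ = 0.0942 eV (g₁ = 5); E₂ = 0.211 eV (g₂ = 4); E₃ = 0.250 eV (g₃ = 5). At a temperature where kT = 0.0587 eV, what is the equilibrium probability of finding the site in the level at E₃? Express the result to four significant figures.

0.02219

Eᵢ/kT = 0, 1.60477, 3.59455, 4.25894.
Z = Σ gᵢe^(−Eᵢ/kT) = 2·e^(−0) + 5·e^(−1.60477) + 4·e^(−3.59455) + 5·e^(−4.25894) = 2.00000 + 1.00468 + 0.109892 + 0.0706864 = 3.18526.
P₃ = g₃ e^(−E₃/kT) / Z = 0.0706864/3.18526 = 0.02219.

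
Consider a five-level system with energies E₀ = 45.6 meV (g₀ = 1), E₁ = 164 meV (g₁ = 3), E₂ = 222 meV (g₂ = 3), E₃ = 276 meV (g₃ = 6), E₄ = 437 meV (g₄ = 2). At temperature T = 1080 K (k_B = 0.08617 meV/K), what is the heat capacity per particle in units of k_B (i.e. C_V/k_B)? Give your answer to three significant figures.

0.973

k_BT = 0.08617 × 1080 K = 93.064 meV.
Eᵢ/kT = 0.48999, 1.7622, 2.3855, 2.9657, 4.6957.
Z = Σ gᵢe^(−Eᵢ/kT) = 1·e^(−0.48999) + 3·e^(−1.7622) + 3·e^(−2.3855) + 6·e^(−2.9657) + 2·e^(−4.6957) = 0.61263 + 0.51500 + 0.27613 + 0.30915 + 0.018269 = 1.7312.
⟨E⟩ = 154.23 meV, ⟨E²⟩ = 32216 meV².
C_V/k_B = (⟨E²⟩ − ⟨E⟩²)/(kT)² = (32216 − 23787)/8660.9 = 0.973.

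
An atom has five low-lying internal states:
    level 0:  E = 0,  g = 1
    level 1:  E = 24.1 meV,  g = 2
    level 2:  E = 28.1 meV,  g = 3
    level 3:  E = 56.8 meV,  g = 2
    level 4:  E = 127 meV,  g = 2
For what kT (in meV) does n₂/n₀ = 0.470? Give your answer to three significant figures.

15.2 meV

n₂/n₀ = (g₂/g₀) exp[−(E₂−E₀)/kT] = 0.470.
⇒ (E₂−E₀)/kT = ln((3/1)/0.470) = ln(6.3830) = 1.8536.
kT = 28.1 meV / 1.8536 = 15.2 meV.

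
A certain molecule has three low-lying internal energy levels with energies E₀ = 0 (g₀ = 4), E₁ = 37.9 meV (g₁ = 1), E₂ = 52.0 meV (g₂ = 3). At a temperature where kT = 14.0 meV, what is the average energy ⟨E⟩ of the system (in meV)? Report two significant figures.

1.5 meV

Eᵢ/kT = 0, 2.707, 3.714.
Z = Σ gᵢe^(−Eᵢ/kT) = 4·e^(−0) + 1·e^(−2.707) + 3·e^(−3.714) = 4.000 + 0.06674 + 0.07314 = 4.140.
⟨E⟩ = Σ Eᵢ gᵢe^(−Eᵢ/kT) / Z = (0·4.000 + 37.9·0.06674 + 52.0·0.07314) / 4.140 = 1.5 meV.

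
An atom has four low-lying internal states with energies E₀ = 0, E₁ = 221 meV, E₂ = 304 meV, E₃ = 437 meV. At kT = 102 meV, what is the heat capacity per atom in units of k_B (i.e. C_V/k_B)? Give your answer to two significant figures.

0.90

Eᵢ/kT = 0, 2.167, 2.980, 4.284.
Z = Σ e^(−Eᵢ/kT) = e^(−0) + e^(−2.167) + e^(−2.980) + e^(−4.284) = 1.000 + 0.1145 + 0.05079 + 0.01379 = 1.179.
⟨E⟩ = 39.67 meV, ⟨E²⟩ = 10960 meV².
C_V/k_B = (⟨E²⟩ − ⟨E⟩²)/(kT)² = (10960 − 1574)/10400 = 0.90.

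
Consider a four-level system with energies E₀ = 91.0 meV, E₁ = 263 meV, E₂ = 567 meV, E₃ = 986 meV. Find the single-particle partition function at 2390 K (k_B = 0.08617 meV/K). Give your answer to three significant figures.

k_BT = 0.08617 × 2390 K = 205.95 meV.
Eᵢ/kT = 0.44185, 1.2770, 2.7531, 4.7876.
Z = Σ e^(−Eᵢ/kT) = e^(−0.44185) + e^(−1.2770) + e^(−2.7531) + e^(−4.7876) = 0.64285 + 0.27887 + 0.063730 + 0.0083324 = 0.99378.

Z = 0.994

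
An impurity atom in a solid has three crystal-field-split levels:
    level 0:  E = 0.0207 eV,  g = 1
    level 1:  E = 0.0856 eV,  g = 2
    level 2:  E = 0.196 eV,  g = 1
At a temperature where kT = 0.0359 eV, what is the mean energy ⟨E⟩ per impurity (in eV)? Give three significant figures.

Eᵢ/kT = 0.57660, 2.3844, 5.4596.
Z = Σ gᵢe^(−Eᵢ/kT) = 1·e^(−0.57660) + 2·e^(−2.3844) + 1·e^(−5.4596) = 0.56181 + 0.18429 + 0.0042553 = 0.75036.
⟨E⟩ = Σ Eᵢ gᵢe^(−Eᵢ/kT) / Z = (0.0207·0.56181 + 0.0856·0.18429 + 0.196·0.0042553) / 0.75036 = 0.0376 eV.

0.0376 eV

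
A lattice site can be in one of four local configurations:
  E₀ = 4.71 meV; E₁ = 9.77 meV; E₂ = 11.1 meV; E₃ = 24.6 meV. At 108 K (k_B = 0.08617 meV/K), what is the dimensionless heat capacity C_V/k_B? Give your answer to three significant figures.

k_BT = 0.08617 × 108 K = 9.3064 meV.
Eᵢ/kT = 0.50610, 1.0498, 1.1927, 2.6433.
Z = Σ e^(−Eᵢ/kT) = e^(−0.50610) + e^(−1.0498) + e^(−1.1927) + e^(−2.6433) = 0.60284 + 0.35001 + 0.30340 + 0.071126 = 1.3274.
⟨E⟩ = 8.5704 meV, ⟨E²⟩ = 95.832 meV².
C_V/k_B = (⟨E²⟩ − ⟨E⟩²)/(kT)² = (95.832 − 73.452)/86.609 = 0.258.

0.258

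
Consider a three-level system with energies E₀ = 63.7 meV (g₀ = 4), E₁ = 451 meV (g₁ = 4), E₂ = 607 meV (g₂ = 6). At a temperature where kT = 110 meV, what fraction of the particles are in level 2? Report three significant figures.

Eᵢ/kT = 0.57909, 4.1000, 5.5182.
Z = Σ gᵢe^(−Eᵢ/kT) = 4·e^(−0.57909) + 4·e^(−4.1000) + 6·e^(−5.5182) = 2.2416 + 0.066291 + 0.024078 = 2.3320.
P₂ = g₂ e^(−E₂/kT) / Z = 0.024078/2.3320 = 0.0103.

0.0103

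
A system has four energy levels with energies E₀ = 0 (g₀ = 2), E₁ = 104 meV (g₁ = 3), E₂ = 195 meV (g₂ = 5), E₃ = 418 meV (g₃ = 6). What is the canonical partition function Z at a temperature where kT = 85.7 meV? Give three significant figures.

Z = 3.45

Eᵢ/kT = 0, 1.2135, 2.2754, 4.8775.
Z = Σ gᵢe^(−Eᵢ/kT) = 2·e^(−0) + 3·e^(−1.2135) + 5·e^(−2.2754) + 6·e^(−4.8775) = 2.0000 + 0.89147 + 0.51378 + 0.045696 = 3.4509.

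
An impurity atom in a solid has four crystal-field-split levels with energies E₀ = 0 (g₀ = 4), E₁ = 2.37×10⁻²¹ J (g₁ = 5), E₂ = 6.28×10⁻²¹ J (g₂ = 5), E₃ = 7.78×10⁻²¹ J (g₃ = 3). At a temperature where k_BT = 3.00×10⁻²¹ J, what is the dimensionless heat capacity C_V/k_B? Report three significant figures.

Eᵢ/kT = 0, 0.79000, 2.0933, 2.5933.
Z = Σ gᵢe^(−Eᵢ/kT) = 4·e^(−0) + 5·e^(−0.79000) + 5·e^(−2.0933) + 3·e^(−2.5933) = 4.0000 + 2.2692 + 0.61640 + 0.22432 = 7.1099.
⟨E⟩ = 1.5463, ⟨E²⟩ = 7.1215.
C_V/k_B = (⟨E²⟩ − ⟨E⟩²)/(kT)² = (7.1215 − 2.3910)/9.0000 = 0.526.

0.526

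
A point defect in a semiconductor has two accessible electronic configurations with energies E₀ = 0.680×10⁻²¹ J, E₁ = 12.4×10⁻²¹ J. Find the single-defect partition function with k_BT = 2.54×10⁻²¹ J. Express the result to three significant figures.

Eᵢ/kT = 0.26772, 4.8819.
Z = Σ e^(−Eᵢ/kT) = e^(−0.26772) + e^(−4.8819) = 0.76512 + 0.0075826 = 0.77270.

Z = 0.773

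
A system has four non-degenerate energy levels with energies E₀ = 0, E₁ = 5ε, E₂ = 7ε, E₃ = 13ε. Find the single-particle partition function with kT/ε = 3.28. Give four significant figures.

Z = 1.355

Eᵢ/kT = 0, 1.52439, 2.13415, 3.96341.
Z = Σ e^(−Eᵢ/kT) = e^(−0) + e^(−1.52439) + e^(−2.13415) + e^(−3.96341) = 1.00000 + 0.217754 + 0.118345 + 0.0189982 = 1.35510.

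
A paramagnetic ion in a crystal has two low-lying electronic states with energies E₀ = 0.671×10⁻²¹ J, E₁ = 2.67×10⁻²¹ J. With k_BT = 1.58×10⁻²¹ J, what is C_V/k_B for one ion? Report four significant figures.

Eᵢ/kT = 0.424684, 1.68987.
Z = Σ e^(−Eᵢ/kT) = e^(−0.424684) + e^(−1.68987) = 0.653976 + 0.184544 = 0.838520.
⟨E⟩ = 1.11095, ⟨E²⟩ = 1.92010.
C_V/k_B = (⟨E²⟩ − ⟨E⟩²)/(kT)² = (1.92010 − 1.23421)/2.49640 = 0.2748.

0.2748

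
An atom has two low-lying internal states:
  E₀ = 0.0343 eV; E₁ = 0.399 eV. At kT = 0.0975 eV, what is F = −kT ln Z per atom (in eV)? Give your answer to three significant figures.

Eᵢ/kT = 0.35179, 4.0923.
Z = Σ e^(−Eᵢ/kT) = e^(−0.35179) + e^(−4.0923) = 0.70343 + 0.016701 = 0.72013.
F = −kT ln Z = −0.0975 × ln(0.72013) = −0.0975 × -0.32832 = 0.0320 eV.

0.0320 eV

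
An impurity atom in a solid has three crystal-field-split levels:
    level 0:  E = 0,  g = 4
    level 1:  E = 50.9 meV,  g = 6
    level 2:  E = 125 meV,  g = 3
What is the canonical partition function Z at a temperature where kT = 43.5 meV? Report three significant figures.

Eᵢ/kT = 0, 1.1701, 2.8736.
Z = Σ gᵢe^(−Eᵢ/kT) = 4·e^(−0) + 6·e^(−1.1701) + 3·e^(−2.8736) = 4.0000 + 1.8620 + 0.16949 = 6.0315.

Z = 6.03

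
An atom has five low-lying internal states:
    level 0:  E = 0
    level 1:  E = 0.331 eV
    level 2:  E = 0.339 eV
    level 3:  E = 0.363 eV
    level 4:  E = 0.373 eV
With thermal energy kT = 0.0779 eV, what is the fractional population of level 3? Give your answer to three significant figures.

0.00906

Eᵢ/kT = 0, 4.2490, 4.3517, 4.6598, 4.7882.
Z = Σ e^(−Eᵢ/kT) = e^(−0) + e^(−4.2490) + e^(−4.3517) + e^(−4.6598) + e^(−4.7882) = 1.0000 + 0.014279 + 0.012885 + 0.0094684 + 0.0083274 = 1.0450.
P₃ = e^(−E₃/kT) / Z = 0.0094684/1.0450 = 0.00906.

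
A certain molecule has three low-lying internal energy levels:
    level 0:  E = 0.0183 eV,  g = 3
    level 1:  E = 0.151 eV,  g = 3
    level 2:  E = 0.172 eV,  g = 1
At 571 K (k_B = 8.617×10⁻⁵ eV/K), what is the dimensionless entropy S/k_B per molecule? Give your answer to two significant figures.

k_BT = 8.617×10⁻⁵ × 571 K = 0.04920 eV.
Eᵢ/kT = 0.3720, 3.069, 3.496.
Z = Σ gᵢe^(−Eᵢ/kT) = 3·e^(−0.3720) + 3·e^(−3.069) + 1·e^(−3.496) = 2.068 + 0.1394 + 0.03032 = 2.238.
⟨E⟩ = Σ EᵢPᵢ = 0.02865 eV.
S/k_B = ln Z + ⟨E⟩/kT = ln(2.238) + 0.02865/0.04920 = 0.8056 + 0.5823 = 1.4.

1.4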